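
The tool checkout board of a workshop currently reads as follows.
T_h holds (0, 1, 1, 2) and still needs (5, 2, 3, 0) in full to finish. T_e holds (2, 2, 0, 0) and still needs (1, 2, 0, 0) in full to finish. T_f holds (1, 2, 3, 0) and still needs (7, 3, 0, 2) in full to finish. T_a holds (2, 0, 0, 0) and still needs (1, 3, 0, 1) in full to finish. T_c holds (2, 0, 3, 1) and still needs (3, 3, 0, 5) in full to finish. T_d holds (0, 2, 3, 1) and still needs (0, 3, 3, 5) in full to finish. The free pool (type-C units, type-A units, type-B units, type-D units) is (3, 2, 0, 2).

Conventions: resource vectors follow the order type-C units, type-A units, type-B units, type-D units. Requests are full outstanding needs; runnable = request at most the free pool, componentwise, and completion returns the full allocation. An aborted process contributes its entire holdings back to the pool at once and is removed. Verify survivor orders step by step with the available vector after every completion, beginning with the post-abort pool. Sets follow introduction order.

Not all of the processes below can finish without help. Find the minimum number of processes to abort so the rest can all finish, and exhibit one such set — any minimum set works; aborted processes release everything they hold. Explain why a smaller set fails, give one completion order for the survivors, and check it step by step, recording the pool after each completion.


The answer: abort T_d.
Key observation: aborting T_d returns (0, 2, 3, 1), and T_c — hopeless before — runs at step 5 with the returned capacity in the pool.
Minimality: the empty abort set fails — the state is deadlocked as it stands.
The survivors complete as T_e, T_a, T_f, T_h, T_c. Step-by-step check (starting from the post-abort pool):
  pool = (3, 4, 3, 3)
  T_e needs (1, 2, 0, 0) <= (3, 4, 3, 3) -> finishes; pool += (2, 2, 0, 0) = (5, 6, 3, 3)
  T_a needs (1, 3, 0, 1) <= (5, 6, 3, 3) -> finishes; pool += (2, 0, 0, 0) = (7, 6, 3, 3)
  T_f needs (7, 3, 0, 2) <= (7, 6, 3, 3) -> finishes; pool += (1, 2, 3, 0) = (8, 8, 6, 3)
  T_h needs (5, 2, 3, 0) <= (8, 8, 6, 3) -> finishes; pool += (0, 1, 1, 2) = (8, 9, 7, 5)
  T_c needs (3, 3, 0, 5) <= (8, 9, 7, 5) -> finishes; pool += (2, 0, 3, 1) = (10, 9, 10, 6)


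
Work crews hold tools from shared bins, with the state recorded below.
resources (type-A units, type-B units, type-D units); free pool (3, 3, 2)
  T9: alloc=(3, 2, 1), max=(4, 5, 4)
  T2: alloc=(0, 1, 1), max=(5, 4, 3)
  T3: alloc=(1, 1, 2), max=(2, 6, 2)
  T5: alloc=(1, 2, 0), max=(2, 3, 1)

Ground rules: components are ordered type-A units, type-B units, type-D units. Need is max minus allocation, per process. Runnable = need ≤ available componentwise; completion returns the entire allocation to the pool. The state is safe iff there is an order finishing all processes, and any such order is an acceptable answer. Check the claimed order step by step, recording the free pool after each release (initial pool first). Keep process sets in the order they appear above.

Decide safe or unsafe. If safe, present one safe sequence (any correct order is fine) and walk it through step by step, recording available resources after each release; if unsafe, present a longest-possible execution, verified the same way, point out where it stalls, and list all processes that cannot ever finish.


SAFE — a valid safe sequence is T5, T3, T2, T9.
Key observation: at T3 the run first touches a limit — (1, 5, 0) against (4, 5, 2), exact on a resource it actually requests.
Walking it through:
  pool = (3, 3, 2)
  run T5 (needs (1, 1, 1), free (3, 3, 2)); after release of (1, 2, 0) the pool is (4, 5, 2)
  run T3 (needs (1, 5, 0), free (4, 5, 2)); after release of (1, 1, 2) the pool is (5, 6, 4)
  run T2 (needs (5, 3, 2), free (5, 6, 4)); after release of (0, 1, 1) the pool is (5, 7, 5)
  run T9 (needs (1, 3, 3), free (5, 7, 5)); after release of (3, 2, 1) the pool is (8, 9, 6)


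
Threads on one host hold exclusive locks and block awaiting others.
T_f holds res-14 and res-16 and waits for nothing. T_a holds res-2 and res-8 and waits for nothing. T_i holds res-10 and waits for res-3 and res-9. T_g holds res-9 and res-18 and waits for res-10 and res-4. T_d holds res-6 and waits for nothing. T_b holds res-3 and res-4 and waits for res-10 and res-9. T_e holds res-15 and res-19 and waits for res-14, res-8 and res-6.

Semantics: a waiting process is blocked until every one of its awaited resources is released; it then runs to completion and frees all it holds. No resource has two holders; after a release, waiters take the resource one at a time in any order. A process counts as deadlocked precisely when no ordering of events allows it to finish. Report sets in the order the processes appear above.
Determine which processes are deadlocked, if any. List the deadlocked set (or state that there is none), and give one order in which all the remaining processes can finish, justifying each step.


Deadlocked: T_i, T_g and T_b.
Key observation: nobody on the ring T_i -> T_g -> T_i can start until another member finishes, which never happens; T_b is caught in further circular waits.
A valid finishing order for the others: T_a, T_d, T_f, T_e.
Verifying each step:
  T_a waits on nothing -> runs at once and releases res-2 and res-8
  T_d waits on nothing -> runs at once and releases res-6
  T_f waits on nothing -> runs at once and releases res-14 and res-16
  T_e: everything it awaited (res-14, res-8 and res-6) is free; runs, freeing res-15 and res-19


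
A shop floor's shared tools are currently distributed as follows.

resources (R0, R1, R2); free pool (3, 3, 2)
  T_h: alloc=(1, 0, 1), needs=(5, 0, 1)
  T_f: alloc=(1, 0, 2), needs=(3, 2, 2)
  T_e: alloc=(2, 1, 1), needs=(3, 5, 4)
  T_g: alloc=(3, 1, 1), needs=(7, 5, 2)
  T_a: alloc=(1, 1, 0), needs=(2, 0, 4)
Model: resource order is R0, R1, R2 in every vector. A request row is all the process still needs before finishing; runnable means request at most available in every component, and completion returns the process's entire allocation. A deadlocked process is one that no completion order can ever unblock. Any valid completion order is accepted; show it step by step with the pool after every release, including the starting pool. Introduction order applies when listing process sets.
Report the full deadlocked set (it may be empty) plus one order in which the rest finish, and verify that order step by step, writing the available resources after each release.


Deadlocked: T_e and T_g.
Key observation: even finishing T_f, T_a, T_h leaves just (6, 4, 5) free — too little R1 for any of the remaining processes.
One completion order for the rest: T_f, T_a, T_h. Walking it through:
  pool = (3, 3, 2)
  run T_f (needs (3, 2, 2), free (3, 3, 2)); after release of (1, 0, 2) the pool is (4, 3, 4)
  run T_a (needs (2, 0, 4), free (4, 3, 4)); after release of (1, 1, 0) the pool is (5, 4, 4)
  run T_h (needs (5, 0, 1), free (5, 4, 4)); after release of (1, 0, 1) the pool is (6, 4, 5)
The blocked processes can never fit:
  blocked: T_e wants (3, 5, 4), pool (6, 4, 5) — not enough R1
  blocked: T_g wants (7, 5, 2), pool (6, 4, 5) — not enough R0 and R1


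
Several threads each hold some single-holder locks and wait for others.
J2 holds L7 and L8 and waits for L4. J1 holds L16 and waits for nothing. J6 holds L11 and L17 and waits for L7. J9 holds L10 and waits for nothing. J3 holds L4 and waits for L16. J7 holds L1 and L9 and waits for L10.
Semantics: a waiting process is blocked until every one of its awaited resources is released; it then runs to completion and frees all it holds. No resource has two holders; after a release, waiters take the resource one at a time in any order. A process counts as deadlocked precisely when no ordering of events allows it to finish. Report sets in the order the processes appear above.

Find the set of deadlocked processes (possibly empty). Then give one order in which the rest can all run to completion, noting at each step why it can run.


No process is deadlocked.
Key observation: the wait graph is acyclic; completion cascades from the unblocked processes through everyone else.
One completion order for the rest: J9, J7, J1, J3, J2, J6.
Walking it through:
  J9 waits on nothing -> runs at once and releases L10
  J7 waits on L10 — all released -> runs and releases L1 and L9
  J1 waits on nothing -> runs at once and releases L16
  J3 waits on L16 — all released -> runs and releases L4
  J2 waits on L4 — all released -> runs and releases L7 and L8
  J6 waits on L7 — all released -> runs and releases L11 and L17


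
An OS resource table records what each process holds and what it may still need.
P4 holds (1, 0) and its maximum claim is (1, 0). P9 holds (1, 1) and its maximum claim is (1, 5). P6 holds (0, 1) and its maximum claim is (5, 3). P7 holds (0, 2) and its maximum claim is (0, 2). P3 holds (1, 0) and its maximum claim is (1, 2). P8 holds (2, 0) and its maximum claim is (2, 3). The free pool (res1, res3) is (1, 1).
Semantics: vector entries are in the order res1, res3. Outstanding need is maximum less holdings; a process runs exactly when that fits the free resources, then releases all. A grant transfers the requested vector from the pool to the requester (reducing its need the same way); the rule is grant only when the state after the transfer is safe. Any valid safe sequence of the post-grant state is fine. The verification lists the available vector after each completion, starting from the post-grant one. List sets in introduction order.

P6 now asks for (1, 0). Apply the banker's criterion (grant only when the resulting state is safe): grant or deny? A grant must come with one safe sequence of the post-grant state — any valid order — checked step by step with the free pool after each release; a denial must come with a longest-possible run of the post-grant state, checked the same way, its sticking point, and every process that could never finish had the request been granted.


GRANT — the state after the grant stays safe, e.g. via P7, P4, P3, P8, P6, P9.
Key observation: with (0, 1) left after the transfer, P7 can run at once — the state stays safe.
Step-by-step check of the post-grant state:
  pool = (0, 1)
  P7: need (0, 0) fits (0, 1); releases (0, 2), pool now (0, 3)
  P4: need (0, 0) fits (0, 3); releases (1, 0), pool now (1, 3)
  P3: need (0, 2) fits (1, 3); releases (1, 0), pool now (2, 3)
  P8: need (0, 3) fits (2, 3); releases (2, 0), pool now (4, 3)
  P6: need (4, 2) fits (4, 3); releases (1, 1), pool now (5, 4)
  P9: need (0, 4) fits (5, 4); releases (1, 1), pool now (6, 5)


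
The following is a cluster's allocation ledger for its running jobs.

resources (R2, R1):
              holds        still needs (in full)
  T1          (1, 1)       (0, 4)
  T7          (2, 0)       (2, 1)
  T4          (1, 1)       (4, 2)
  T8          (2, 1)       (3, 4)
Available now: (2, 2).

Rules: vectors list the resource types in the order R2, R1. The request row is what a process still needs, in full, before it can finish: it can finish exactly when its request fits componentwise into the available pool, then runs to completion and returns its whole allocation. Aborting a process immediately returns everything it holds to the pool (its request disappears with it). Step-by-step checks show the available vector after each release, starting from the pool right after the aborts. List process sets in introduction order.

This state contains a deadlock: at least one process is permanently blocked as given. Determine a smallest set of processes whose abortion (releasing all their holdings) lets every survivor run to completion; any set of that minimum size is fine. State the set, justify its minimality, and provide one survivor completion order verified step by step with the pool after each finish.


The answer: abort T1.
Key observation: T8 was stuck for good until T1 gave back (1, 1); in the order shown it finishes at step 3.
No smaller set exists: with zero aborts the deadlock remains.
Survivors finish in the order: T7, T4, T8. Step-by-step check (pool after the aborts first):
  pool = (3, 3)
  run T7 (needs (2, 1), free (3, 3)); after release of (2, 0) the pool is (5, 3)
  run T4 (needs (4, 2), free (5, 3)); after release of (1, 1) the pool is (6, 4)
  run T8 (needs (3, 4), free (6, 4)); after release of (2, 1) the pool is (8, 5)


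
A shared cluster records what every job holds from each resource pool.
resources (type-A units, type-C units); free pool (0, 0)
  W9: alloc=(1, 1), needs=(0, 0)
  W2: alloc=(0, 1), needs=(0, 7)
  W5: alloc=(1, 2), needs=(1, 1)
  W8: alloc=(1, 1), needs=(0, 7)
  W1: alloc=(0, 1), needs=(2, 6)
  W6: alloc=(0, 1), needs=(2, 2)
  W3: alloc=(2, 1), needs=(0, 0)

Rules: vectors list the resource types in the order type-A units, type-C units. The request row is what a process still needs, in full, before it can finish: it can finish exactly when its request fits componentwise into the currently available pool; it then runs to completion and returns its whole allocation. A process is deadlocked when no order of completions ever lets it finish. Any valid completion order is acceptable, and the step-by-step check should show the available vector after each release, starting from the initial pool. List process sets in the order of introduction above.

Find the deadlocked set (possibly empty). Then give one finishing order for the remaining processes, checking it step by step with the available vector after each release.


Deadlocked set: W2, W8 and W1.
Key observation: after W9, W3, W6, W5 complete, (4, 5) is the best the pool ever gets, yet each leftover process wants more type-C units.
The rest can finish in the order W9, W3, W6, W5. Walking it through:
  pool = (0, 0)
  W9 needs (0, 0) <= (0, 0) -> finishes; pool += (1, 1) = (1, 1)
  W3 needs (0, 0) <= (1, 1) -> finishes; pool += (2, 1) = (3, 2)
  W6 needs (2, 2) <= (3, 2) -> finishes; pool += (0, 1) = (3, 3)
  W5 needs (1, 1) <= (3, 3) -> finishes; pool += (1, 2) = (4, 5)
The blocked processes can never fit:
  W2 still needs (0, 7) but only (4, 5) is free — short on type-C units
  W8 still needs (0, 7) but only (4, 5) is free — short on type-C units
  W1 still needs (2, 6) but only (4, 5) is free — short on type-C units


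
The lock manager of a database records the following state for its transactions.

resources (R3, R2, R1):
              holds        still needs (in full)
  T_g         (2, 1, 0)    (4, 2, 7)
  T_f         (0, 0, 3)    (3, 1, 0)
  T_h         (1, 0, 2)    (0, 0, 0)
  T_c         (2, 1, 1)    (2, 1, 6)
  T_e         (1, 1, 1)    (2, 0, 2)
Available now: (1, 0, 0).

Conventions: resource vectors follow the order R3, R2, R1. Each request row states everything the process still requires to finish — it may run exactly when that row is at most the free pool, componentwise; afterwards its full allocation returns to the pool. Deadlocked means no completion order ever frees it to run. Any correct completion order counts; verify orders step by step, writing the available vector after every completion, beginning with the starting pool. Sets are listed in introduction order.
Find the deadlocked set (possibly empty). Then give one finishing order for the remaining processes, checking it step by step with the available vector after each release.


Nothing here is deadlocked.
Key observation: T_h fits the free pool immediately, and its release cascades until everyone finishes.
The rest can finish in the order T_h, T_e, T_f, T_c, T_g. Check, step by step:
  pool = (1, 0, 0)
  run T_h (needs (0, 0, 0), free (1, 0, 0)); after release of (1, 0, 2) the pool is (2, 0, 2)
  run T_e (needs (2, 0, 2), free (2, 0, 2)); after release of (1, 1, 1) the pool is (3, 1, 3)
  run T_f (needs (3, 1, 0), free (3, 1, 3)); after release of (0, 0, 3) the pool is (3, 1, 6)
  run T_c (needs (2, 1, 6), free (3, 1, 6)); after release of (2, 1, 1) the pool is (5, 2, 7)
  run T_g (needs (4, 2, 7), free (5, 2, 7)); after release of (2, 1, 0) the pool is (7, 3, 7)


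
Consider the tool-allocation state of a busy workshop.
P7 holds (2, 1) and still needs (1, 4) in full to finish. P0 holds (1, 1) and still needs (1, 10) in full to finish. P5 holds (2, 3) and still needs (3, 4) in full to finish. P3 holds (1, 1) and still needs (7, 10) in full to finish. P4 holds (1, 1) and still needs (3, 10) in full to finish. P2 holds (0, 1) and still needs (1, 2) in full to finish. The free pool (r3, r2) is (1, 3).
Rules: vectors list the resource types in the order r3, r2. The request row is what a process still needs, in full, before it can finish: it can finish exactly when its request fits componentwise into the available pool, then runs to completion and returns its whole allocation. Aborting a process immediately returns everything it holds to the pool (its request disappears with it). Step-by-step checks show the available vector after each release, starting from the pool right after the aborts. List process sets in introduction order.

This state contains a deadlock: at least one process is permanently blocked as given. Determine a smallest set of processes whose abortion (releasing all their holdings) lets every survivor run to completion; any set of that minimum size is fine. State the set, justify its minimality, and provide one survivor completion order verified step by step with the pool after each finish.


The answer: abort P0 and P3.
Key observation: no ordering could ever have run P4 before the abort of P0 and P3; with (2, 2) back in the pool it fits at step 4.
No one abort is enough; case by case: P7 alone leaves P0 blocked (short on r2); P0 alone leaves P3 blocked (short on r3 and r2); P5 alone leaves P0 blocked (short on r2); P3 alone leaves P0 blocked (short on r2); P4 alone leaves P0 blocked (short on r2); P2 alone leaves P0 blocked (short on r2).
Survivors finish in the order: P2, P7, P5, P4. Walking it through (pool after the aborts first):
  pool = (3, 5)
  P2: need (1, 2) fits (3, 5); releases (0, 1), pool now (3, 6)
  P7: need (1, 4) fits (3, 6); releases (2, 1), pool now (5, 7)
  P5: need (3, 4) fits (5, 7); releases (2, 3), pool now (7, 10)
  P4: need (3, 10) fits (7, 10); releases (1, 1), pool now (8, 11)


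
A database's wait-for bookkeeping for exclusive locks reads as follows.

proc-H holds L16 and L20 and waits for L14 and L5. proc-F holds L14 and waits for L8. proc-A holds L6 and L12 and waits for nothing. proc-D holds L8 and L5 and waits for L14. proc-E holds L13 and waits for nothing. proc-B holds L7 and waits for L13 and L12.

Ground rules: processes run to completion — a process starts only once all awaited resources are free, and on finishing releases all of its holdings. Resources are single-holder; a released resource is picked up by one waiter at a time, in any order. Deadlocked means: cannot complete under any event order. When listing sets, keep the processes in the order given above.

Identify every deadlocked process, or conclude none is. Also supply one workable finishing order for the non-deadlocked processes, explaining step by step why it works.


Deadlocked set: proc-H, proc-F and proc-D.
Key observation: the waits loop around proc-F -> proc-D -> proc-F with no way out; proc-H waits into the deadlock from upstream.
One completion order for the rest: proc-A, proc-E, proc-B.
Step-by-step check:
  proc-A: no waits; runs immediately, freeing L6 and L12
  proc-E: no waits; runs immediately, freeing L13
  proc-B waits on L13 and L12 — all released -> runs and releases L7


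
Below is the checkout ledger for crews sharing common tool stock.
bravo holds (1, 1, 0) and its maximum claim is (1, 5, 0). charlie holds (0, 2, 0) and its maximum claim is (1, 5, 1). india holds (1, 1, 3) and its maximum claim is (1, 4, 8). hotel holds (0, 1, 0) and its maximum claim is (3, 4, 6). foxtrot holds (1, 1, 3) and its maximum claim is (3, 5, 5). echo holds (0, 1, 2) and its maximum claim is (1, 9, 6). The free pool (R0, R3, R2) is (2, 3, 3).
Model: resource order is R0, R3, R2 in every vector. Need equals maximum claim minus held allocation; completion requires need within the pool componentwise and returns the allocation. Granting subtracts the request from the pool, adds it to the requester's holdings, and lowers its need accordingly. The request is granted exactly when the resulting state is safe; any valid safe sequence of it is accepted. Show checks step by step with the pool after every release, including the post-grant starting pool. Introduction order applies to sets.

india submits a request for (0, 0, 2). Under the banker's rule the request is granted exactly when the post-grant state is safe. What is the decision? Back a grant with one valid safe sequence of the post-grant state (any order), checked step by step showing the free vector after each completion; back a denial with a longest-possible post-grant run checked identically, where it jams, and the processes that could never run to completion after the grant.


DENY — the pretend-granted state is unsafe.
Key observation: once charlie, bravo finish, the pool peaks at (3, 6, 1) — and every remaining process still needs more R2 than that.
Pretend the grant happened; the run charlie, bravo goes as far as possible. Step-by-step check:
  pool = (2, 3, 1)
  charlie: need (1, 3, 1) fits (2, 3, 1); releases (0, 2, 0), pool now (2, 5, 1)
  bravo: need (0, 4, 0) fits (2, 5, 1); releases (1, 1, 0), pool now (3, 6, 1)
  blocked: india wants (0, 3, 3), pool (3, 6, 1) — not enough R2
  blocked: hotel wants (3, 3, 6), pool (3, 6, 1) — not enough R2
  blocked: foxtrot wants (2, 4, 2), pool (3, 6, 1) — not enough R2
  blocked: echo wants (1, 8, 4), pool (3, 6, 1) — not enough R3 and R2
Post-grant, the permanently blocked set is india, hotel, foxtrot and echo.


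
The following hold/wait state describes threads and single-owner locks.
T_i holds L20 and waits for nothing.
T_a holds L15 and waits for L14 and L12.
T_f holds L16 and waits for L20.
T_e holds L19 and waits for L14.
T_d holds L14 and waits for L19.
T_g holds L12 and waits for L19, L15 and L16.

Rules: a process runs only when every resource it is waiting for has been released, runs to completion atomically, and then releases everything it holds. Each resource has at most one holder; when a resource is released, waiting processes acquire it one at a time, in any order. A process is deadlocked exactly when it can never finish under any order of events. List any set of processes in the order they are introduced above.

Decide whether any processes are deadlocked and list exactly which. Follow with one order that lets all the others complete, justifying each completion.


The deadlocked set is T_a, T_e, T_d and T_g.
Key observation: the loop T_d -> T_e -> T_d blocks itself forever; T_a and T_g are caught in further circular waits.
One completion order for the rest: T_i, T_f.
Step-by-step check:
  run T_i (it waits on nothing); releases L20
  run T_f (all its waits — L20 — are resolved); releases L16


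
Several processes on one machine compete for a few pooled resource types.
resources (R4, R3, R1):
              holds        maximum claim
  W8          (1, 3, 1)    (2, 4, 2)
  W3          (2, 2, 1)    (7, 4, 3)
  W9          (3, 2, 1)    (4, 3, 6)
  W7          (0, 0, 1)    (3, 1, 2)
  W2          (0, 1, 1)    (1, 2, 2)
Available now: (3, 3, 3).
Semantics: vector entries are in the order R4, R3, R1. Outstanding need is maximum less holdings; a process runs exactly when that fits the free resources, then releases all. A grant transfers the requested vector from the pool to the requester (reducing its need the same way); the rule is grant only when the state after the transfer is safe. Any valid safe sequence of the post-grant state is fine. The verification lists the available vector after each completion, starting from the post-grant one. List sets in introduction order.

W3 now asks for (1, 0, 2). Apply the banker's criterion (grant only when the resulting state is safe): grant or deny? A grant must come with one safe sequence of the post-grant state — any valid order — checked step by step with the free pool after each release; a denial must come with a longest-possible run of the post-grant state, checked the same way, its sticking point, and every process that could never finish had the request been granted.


DENY — the pretend-granted state is unsafe.
Key observation: after W2, W8, W7 the pool peaks at (3, 7, 4), and each blocked process is short somewhere: W3 on R4; W9 on R1.
After a pretend grant, a maximal execution: W2, W8, W7 — then nothing else fits. Step-by-step check:
  pool = (2, 3, 1)
  run W2 (needs (1, 1, 1), free (2, 3, 1)); after release of (0, 1, 1) the pool is (2, 4, 2)
  run W8 (needs (1, 1, 1), free (2, 4, 2)); after release of (1, 3, 1) the pool is (3, 7, 3)
  run W7 (needs (3, 1, 1), free (3, 7, 3)); after release of (0, 0, 1) the pool is (3, 7, 4)
  blocked: W3 wants (4, 2, 0), pool (3, 7, 4) — not enough R4
  blocked: W9 wants (1, 1, 5), pool (3, 7, 4) — not enough R1
Processes that could never finish after the grant: W3 and W9.


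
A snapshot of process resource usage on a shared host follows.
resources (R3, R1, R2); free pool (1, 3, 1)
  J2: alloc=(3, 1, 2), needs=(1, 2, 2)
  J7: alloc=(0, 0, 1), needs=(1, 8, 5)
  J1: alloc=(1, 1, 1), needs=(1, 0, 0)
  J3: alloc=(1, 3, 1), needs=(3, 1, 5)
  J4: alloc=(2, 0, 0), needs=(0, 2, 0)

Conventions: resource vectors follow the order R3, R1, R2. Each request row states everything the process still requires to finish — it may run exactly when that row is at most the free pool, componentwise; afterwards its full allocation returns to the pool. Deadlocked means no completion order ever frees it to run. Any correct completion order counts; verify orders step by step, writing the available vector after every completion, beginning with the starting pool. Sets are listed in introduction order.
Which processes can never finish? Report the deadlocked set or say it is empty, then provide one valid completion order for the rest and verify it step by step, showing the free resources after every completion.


Deadlocked set: J7 and J3.
Key observation: the pool after J1, J4, J2 is (7, 5, 4); every surviving request exceeds it in R2, so progress ends there.
A valid finishing order for the others: J1, J4, J2. Verifying each step:
  pool = (1, 3, 1)
  J1 needs (1, 0, 0) <= (1, 3, 1) -> finishes; pool += (1, 1, 1) = (2, 4, 2)
  J4 needs (0, 2, 0) <= (2, 4, 2) -> finishes; pool += (2, 0, 0) = (4, 4, 2)
  J2 needs (1, 2, 2) <= (4, 4, 2) -> finishes; pool += (3, 1, 2) = (7, 5, 4)
None of the blocked processes ever fits:
  J7 still needs (1, 8, 5) but only (7, 5, 4) is free — short on R1 and R2
  J3 still needs (3, 1, 5) but only (7, 5, 4) is free — short on R2


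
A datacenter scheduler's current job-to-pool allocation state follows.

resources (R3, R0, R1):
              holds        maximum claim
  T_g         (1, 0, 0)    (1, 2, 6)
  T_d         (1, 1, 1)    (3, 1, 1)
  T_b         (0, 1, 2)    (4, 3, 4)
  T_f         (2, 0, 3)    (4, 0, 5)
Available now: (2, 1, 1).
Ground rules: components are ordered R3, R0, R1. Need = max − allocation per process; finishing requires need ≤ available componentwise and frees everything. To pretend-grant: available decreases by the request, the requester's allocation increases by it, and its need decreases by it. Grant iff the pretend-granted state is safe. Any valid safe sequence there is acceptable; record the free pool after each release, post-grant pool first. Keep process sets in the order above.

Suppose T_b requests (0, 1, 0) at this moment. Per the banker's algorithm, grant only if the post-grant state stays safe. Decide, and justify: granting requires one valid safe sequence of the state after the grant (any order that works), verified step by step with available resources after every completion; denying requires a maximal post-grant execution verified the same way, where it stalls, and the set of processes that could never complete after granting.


GRANT: granting preserves safety; a valid post-grant sequence is T_d, T_f, T_b, T_g.
Key observation: (2, 0, 1) free after granting still covers T_d first, and each release covers the next.
Step-by-step check of the post-grant state:
  pool = (2, 0, 1)
  T_d needs (2, 0, 0) <= (2, 0, 1) -> finishes; pool += (1, 1, 1) = (3, 1, 2)
  T_f needs (2, 0, 2) <= (3, 1, 2) -> finishes; pool += (2, 0, 3) = (5, 1, 5)
  T_b needs (4, 1, 2) <= (5, 1, 5) -> finishes; pool += (0, 2, 2) = (5, 3, 7)
  T_g needs (0, 2, 6) <= (5, 3, 7) -> finishes; pool += (1, 0, 0) = (6, 3, 7)


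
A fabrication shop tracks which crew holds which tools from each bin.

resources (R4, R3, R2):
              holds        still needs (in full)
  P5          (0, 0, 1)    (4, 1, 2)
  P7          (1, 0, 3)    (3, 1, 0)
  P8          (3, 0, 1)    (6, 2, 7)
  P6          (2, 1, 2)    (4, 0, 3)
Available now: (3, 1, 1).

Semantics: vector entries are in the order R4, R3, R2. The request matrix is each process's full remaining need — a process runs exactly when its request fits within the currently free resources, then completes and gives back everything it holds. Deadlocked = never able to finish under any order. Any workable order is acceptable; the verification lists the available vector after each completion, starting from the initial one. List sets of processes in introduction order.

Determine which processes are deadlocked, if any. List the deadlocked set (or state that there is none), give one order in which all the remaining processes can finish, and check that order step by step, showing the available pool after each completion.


Nothing here is deadlocked.
Key observation: there is always a runnable process — P7 first — so the state unwinds completely.
One completion order for the rest: P7, P5, P6, P8. Check, step by step:
  pool = (3, 1, 1)
  run P7 (needs (3, 1, 0), free (3, 1, 1)); after release of (1, 0, 3) the pool is (4, 1, 4)
  run P5 (needs (4, 1, 2), free (4, 1, 4)); after release of (0, 0, 1) the pool is (4, 1, 5)
  run P6 (needs (4, 0, 3), free (4, 1, 5)); after release of (2, 1, 2) the pool is (6, 2, 7)
  run P8 (needs (6, 2, 7), free (6, 2, 7)); after release of (3, 0, 1) the pool is (9, 2, 8)


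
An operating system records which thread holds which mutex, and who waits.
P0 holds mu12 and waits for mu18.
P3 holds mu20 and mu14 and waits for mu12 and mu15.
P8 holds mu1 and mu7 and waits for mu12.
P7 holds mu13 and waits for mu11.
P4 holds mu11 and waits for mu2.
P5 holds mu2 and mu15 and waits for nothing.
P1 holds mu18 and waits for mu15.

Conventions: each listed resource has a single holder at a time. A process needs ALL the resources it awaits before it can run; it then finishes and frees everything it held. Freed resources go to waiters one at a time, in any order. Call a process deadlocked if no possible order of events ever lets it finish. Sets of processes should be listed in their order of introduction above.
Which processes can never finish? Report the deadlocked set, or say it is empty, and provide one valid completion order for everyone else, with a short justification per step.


Nothing here is deadlocked.
Key observation: there is no circular wait here — follow any chain and it reaches a process that is free to run now.
One completion order for the rest: P5, P1, P0, P3, P4, P7, P8.
Step-by-step check:
  P5: no waits; runs immediately, freeing mu2 and mu15
  run P1 (all its waits — mu15 — are resolved); releases mu18
  run P0 (all its waits — mu18 — are resolved); releases mu12
  run P3 (all its waits — mu12 and mu15 — are resolved); releases mu20 and mu14
  run P4 (all its waits — mu2 — are resolved); releases mu11
  run P7 (all its waits — mu11 — are resolved); releases mu13
  run P8 (all its waits — mu12 — are resolved); releases mu1 and mu7


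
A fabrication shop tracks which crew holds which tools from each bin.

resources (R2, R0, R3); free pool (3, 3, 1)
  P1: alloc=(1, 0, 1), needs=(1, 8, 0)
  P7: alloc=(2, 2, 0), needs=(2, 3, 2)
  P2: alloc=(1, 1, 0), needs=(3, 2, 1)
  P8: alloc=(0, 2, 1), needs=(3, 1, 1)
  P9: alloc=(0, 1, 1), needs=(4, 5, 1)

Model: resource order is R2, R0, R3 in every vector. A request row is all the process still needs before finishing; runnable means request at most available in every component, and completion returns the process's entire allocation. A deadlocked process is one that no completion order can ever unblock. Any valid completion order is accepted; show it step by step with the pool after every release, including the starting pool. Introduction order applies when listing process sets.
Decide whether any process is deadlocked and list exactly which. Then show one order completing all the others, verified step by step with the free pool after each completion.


The deadlocked set is empty.
Key observation: P8 can run right away; the returned allocation unlocks the remaining processes in turn.
A valid finishing order for the others: P8, P2, P7, P1, P9. Walking it through:
  pool = (3, 3, 1)
  run P8 (needs (3, 1, 1), free (3, 3, 1)); after release of (0, 2, 1) the pool is (3, 5, 2)
  run P2 (needs (3, 2, 1), free (3, 5, 2)); after release of (1, 1, 0) the pool is (4, 6, 2)
  run P7 (needs (2, 3, 2), free (4, 6, 2)); after release of (2, 2, 0) the pool is (6, 8, 2)
  run P1 (needs (1, 8, 0), free (6, 8, 2)); after release of (1, 0, 1) the pool is (7, 8, 3)
  run P9 (needs (4, 5, 1), free (7, 8, 3)); after release of (0, 1, 1) the pool is (7, 9, 4)


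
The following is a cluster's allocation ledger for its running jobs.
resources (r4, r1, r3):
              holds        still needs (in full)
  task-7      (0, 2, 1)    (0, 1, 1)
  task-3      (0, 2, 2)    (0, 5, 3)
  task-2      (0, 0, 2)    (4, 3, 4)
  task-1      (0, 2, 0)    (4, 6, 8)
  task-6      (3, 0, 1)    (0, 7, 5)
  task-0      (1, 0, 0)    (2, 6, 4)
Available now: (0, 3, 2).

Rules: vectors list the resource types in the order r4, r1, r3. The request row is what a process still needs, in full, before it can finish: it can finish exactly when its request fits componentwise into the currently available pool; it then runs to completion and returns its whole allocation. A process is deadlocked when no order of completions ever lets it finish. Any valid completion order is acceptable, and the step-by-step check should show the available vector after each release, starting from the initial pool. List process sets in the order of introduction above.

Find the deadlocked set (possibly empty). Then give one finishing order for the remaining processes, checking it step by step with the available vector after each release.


The deadlocked set is empty.
Key observation: the pool covers task-7 at once, and every later process fits after earlier releases.
The rest can finish in the order task-7, task-3, task-6, task-0, task-2, task-1. Verifying each step:
  pool = (0, 3, 2)
  run task-7 (needs (0, 1, 1), free (0, 3, 2)); after release of (0, 2, 1) the pool is (0, 5, 3)
  run task-3 (needs (0, 5, 3), free (0, 5, 3)); after release of (0, 2, 2) the pool is (0, 7, 5)
  run task-6 (needs (0, 7, 5), free (0, 7, 5)); after release of (3, 0, 1) the pool is (3, 7, 6)
  run task-0 (needs (2, 6, 4), free (3, 7, 6)); after release of (1, 0, 0) the pool is (4, 7, 6)
  run task-2 (needs (4, 3, 4), free (4, 7, 6)); after release of (0, 0, 2) the pool is (4, 7, 8)
  run task-1 (needs (4, 6, 8), free (4, 7, 8)); after release of (0, 2, 0) the pool is (4, 9, 8)


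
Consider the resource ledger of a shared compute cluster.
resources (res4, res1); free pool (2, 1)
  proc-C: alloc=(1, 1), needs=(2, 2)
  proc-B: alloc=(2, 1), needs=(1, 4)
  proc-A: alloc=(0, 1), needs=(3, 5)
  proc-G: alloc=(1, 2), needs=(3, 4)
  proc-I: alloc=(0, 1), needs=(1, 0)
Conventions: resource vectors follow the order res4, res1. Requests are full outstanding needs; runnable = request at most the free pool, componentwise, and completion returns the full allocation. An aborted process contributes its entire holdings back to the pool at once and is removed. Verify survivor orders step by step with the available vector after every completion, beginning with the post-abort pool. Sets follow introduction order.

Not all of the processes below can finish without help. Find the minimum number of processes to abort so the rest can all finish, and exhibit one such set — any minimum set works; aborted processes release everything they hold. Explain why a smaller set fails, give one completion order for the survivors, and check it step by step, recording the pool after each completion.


Abort proc-B.
Key observation: proc-G had no path to completion before; after the abort of proc-B ((2, 1) returned), step 3 is where it fits.
No smaller set exists: with zero aborts the deadlock remains.
The survivors complete as proc-C, proc-I, proc-G, proc-A. Verifying each step (starting from the post-abort pool):
  pool = (4, 2)
  proc-C needs (2, 2) <= (4, 2) -> finishes; pool += (1, 1) = (5, 3)
  proc-I needs (1, 0) <= (5, 3) -> finishes; pool += (0, 1) = (5, 4)
  proc-G needs (3, 4) <= (5, 4) -> finishes; pool += (1, 2) = (6, 6)
  proc-A needs (3, 5) <= (6, 6) -> finishes; pool += (0, 1) = (6, 7)


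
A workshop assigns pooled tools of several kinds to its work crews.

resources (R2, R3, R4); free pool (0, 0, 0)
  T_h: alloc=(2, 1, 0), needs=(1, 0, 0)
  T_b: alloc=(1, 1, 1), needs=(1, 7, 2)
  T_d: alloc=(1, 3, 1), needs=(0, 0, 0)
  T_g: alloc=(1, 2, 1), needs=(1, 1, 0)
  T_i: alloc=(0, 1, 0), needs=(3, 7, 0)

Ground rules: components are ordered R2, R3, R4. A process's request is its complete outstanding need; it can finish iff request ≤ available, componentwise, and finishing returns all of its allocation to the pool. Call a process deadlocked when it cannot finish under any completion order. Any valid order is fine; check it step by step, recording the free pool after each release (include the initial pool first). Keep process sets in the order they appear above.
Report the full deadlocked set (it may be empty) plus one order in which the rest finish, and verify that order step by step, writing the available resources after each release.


The deadlocked set is T_b and T_i.
Key observation: even finishing T_d, T_g, T_h leaves just (4, 6, 2) free — too little R3 for any of the remaining processes.
One completion order for the rest: T_d, T_g, T_h. Check, step by step:
  pool = (0, 0, 0)
  T_d needs (0, 0, 0) <= (0, 0, 0) -> finishes; pool += (1, 3, 1) = (1, 3, 1)
  T_g needs (1, 1, 0) <= (1, 3, 1) -> finishes; pool += (1, 2, 1) = (2, 5, 2)
  T_h needs (1, 0, 0) <= (2, 5, 2) -> finishes; pool += (2, 1, 0) = (4, 6, 2)
The stuck group stays short no matter what:
  blocked: T_b wants (1, 7, 2), pool (4, 6, 2) — not enough R3
  blocked: T_i wants (3, 7, 0), pool (4, 6, 2) — not enough R3


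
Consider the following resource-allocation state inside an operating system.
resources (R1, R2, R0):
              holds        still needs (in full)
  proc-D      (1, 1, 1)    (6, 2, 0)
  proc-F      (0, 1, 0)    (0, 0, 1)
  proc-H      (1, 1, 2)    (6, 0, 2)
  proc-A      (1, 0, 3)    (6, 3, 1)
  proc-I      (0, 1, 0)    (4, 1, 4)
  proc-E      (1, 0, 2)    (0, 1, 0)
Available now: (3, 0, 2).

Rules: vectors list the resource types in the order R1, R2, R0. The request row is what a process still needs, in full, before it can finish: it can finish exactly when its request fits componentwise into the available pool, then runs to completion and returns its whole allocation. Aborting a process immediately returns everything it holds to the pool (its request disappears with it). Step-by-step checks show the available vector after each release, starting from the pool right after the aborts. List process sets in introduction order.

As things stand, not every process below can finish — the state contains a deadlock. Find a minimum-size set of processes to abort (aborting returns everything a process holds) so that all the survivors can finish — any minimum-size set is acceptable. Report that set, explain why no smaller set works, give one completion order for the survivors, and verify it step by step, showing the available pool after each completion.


The answer: abort proc-D and proc-H.
Key observation: no ordering could ever have run proc-A before the abort of proc-D and proc-H; with (2, 2, 3) back in the pool it fits at step 3.
Why nothing smaller works — every single abort fails: proc-D alone leaves proc-H blocked (short on R1); proc-F alone leaves proc-D blocked (short on R1); proc-H alone leaves proc-D blocked (short on R1); proc-A alone leaves proc-D blocked (short on R1); proc-I alone leaves proc-D blocked (short on R1); proc-E alone leaves proc-D blocked (short on R1).
One survivor order: proc-I, proc-E, proc-A, proc-F. Walking it through (post-abort pool first):
  pool = (5, 2, 5)
  proc-I needs (4, 1, 4) <= (5, 2, 5) -> finishes; pool += (0, 1, 0) = (5, 3, 5)
  proc-E needs (0, 1, 0) <= (5, 3, 5) -> finishes; pool += (1, 0, 2) = (6, 3, 7)
  proc-A needs (6, 3, 1) <= (6, 3, 7) -> finishes; pool += (1, 0, 3) = (7, 3, 10)
  proc-F needs (0, 0, 1) <= (7, 3, 10) -> finishes; pool += (0, 1, 0) = (7, 4, 10)
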